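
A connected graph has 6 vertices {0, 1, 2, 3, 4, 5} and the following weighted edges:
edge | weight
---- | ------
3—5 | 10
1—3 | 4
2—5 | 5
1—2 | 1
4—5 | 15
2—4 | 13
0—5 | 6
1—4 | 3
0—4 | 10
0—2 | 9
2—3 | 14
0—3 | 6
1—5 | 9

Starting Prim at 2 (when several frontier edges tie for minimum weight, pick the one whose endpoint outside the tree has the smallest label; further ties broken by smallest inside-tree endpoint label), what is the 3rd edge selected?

Prim, starting at 2.
Step 1: cheapest edge leaving the tree is 1—2 (1); add 1.
Step 2: cheapest edge leaving the tree is 1—4 (3); add 4.
Step 3: cheapest edge leaving the tree is 1—3 (4); add 3.
Step 4: cheapest edge leaving the tree is 2—5 (5); add 5.
Step 5: cheapest edge leaving the tree is 0—3 (6); add 0.
The 3rd edge added is 1—3.

1-3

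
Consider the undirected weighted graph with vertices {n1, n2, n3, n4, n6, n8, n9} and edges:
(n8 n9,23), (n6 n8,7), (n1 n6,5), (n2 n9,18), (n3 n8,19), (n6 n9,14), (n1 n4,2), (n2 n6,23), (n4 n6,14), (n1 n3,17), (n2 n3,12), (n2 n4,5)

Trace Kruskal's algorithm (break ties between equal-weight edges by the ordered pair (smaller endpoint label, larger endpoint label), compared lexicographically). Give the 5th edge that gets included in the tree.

n2-n3

Kruskal: consider edges lightest-first.
n1 n4 (2): add. Components now {n3} {n9} {n2} {n1,n4} {n6} {n8}
n1 n6 (5): add. Components now {n3} {n9} {n2} {n1,n4,n6} {n8}
n2 n4 (5): add. Components now {n3} {n9} {n1,n2,n4,n6} {n8}
n6 n8 (7): add. Components now {n3} {n9} {n1,n2,n4,n6,n8}
n2 n3 (12): add. Components now {n1,n2,n3,n4,n6,n8} {n9}
n4 n6 (14): skip — n4 and n6 already connected.
n6 n9 (14): add. Components now {n1,n2,n3,n4,n6,n8,n9}
The 5th edge added is n2 n3.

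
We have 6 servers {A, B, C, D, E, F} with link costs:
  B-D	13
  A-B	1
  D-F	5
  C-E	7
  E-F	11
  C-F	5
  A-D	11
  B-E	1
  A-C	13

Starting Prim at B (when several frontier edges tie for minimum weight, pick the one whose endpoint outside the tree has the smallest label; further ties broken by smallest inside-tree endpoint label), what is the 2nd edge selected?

Prim's algorithm from B:
Step 1: cheapest edge leaving the tree is A-B (1); add A.
Step 2: cheapest edge leaving the tree is B-E (1); add E.
Step 3: cheapest edge leaving the tree is C-E (7); add C.
Step 4: cheapest edge leaving the tree is C-F (5); add F.
Step 5: cheapest edge leaving the tree is D-F (5); add D.
The 2nd edge added is B-E.

B-E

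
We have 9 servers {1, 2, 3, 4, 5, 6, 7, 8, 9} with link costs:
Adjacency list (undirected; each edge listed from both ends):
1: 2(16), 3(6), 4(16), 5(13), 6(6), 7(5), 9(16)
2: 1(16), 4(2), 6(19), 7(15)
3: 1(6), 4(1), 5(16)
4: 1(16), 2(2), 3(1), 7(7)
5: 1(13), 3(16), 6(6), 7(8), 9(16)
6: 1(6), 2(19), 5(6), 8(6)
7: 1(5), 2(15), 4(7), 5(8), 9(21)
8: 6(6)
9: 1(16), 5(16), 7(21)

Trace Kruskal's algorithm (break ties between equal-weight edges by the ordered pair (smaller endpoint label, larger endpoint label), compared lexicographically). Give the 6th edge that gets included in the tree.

Kruskal: consider edges lightest-first.
3—4 (1): add — endpoints in different components.
2—4 (2): add — endpoints in different components.
1—7 (5): add — endpoints in different components.
1—3 (6): add — endpoints in different components.
1—6 (6): add — endpoints in different components.
5—6 (6): add — endpoints in different components.
6—8 (6): add — endpoints in different components.
4—7 (7): skip — 4 and 7 already connected.
5—7 (8): skip — 5 and 7 already connected.
1—5 (13): skip — 1 and 5 already connected.
2—7 (15): skip — 2 and 7 already connected.
1—2 (16): skip — 1 and 2 already connected.
1—4 (16): skip — 1 and 4 already connected.
1—9 (16): add — endpoints in different components.
The 6th edge added is 5—6.

5-6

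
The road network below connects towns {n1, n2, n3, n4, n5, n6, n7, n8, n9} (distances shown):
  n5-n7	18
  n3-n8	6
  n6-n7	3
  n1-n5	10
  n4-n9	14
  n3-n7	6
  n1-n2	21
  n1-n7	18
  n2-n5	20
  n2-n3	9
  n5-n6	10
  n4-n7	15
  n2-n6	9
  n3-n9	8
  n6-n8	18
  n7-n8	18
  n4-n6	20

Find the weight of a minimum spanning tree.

Prim's algorithm from n7:
Step 1: cheapest edge leaving the tree is n6-n7 (3); add n6.
Step 2: cheapest edge leaving the tree is n3-n7 (6); add n3.
Step 3: cheapest edge leaving the tree is n3-n8 (6); add n8.
Step 4: cheapest edge leaving the tree is n3-n9 (8); add n9.
Step 5: cheapest edge leaving the tree is n2-n3 (9); add n2.
Step 6: cheapest edge leaving the tree is n5-n6 (10); add n5.
Step 7: cheapest edge leaving the tree is n1-n5 (10); add n1.
Step 8: cheapest edge leaving the tree is n4-n9 (14); add n4.
MST edges: n6-n7, n3-n7, n3-n8, n3-n9, n2-n3, n5-n6, n1-n5, n4-n9; total weight 3+6+6+8+9+10+10+14 = 66.

66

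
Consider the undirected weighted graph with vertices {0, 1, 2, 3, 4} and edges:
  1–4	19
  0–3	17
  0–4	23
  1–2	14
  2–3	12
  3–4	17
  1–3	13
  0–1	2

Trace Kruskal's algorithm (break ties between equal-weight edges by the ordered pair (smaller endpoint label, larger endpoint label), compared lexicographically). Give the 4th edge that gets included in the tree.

Kruskal's algorithm — process edges by increasing weight (ties by edge label):
0–1 (2): add — endpoints in different components.
2–3 (12): add — endpoints in different components.
1–3 (13): add — endpoints in different components.
1–2 (14): skip — 1 and 2 already connected.
0–3 (17): skip — 0 and 3 already connected.
3–4 (17): add — endpoints in different components.
The 4th edge added is 3–4.

3-4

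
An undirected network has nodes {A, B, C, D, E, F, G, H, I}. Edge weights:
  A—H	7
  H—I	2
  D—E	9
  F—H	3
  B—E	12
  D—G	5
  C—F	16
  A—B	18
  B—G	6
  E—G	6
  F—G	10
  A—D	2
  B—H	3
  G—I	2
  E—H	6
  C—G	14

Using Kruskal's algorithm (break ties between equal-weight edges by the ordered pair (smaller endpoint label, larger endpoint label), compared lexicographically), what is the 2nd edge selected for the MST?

G-I

Sort edges by weight, then run Kruskal:
A—D (2): add — endpoints in different components.
G—I (2): add — endpoints in different components.
H—I (2): add — endpoints in different components.
B—H (3): add — endpoints in different components.
F—H (3): add — endpoints in different components.
D—G (5): add — endpoints in different components.
B—G (6): skip — B and G already connected.
E—G (6): add — endpoints in different components.
E—H (6): skip — E and H already connected.
A—H (7): skip — A and H already connected.
D—E (9): skip — D and E already connected.
F—G (10): skip — F and G already connected.
B—E (12): skip — B and E already connected.
C—G (14): add — endpoints in different components.
The 2nd edge added is G—I.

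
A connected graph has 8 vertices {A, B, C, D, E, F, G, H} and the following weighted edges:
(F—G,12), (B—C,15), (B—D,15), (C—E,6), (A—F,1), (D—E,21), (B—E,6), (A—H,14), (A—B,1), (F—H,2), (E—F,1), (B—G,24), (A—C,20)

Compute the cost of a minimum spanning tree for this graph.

Prim's algorithm from A:
Step 1: cheapest edge leaving the tree is A—B (1); add B.
Step 2: cheapest edge leaving the tree is A—F (1); add F.
Step 3: cheapest edge leaving the tree is E—F (1); add E.
Step 4: cheapest edge leaving the tree is F—H (2); add H.
Step 5: cheapest edge leaving the tree is C—E (6); add C.
Step 6: cheapest edge leaving the tree is F—G (12); add G.
Step 7: cheapest edge leaving the tree is B—D (15); add D.
MST edges: A—B, A—F, E—F, F—H, C—E, F—G, B—D; total weight 1+1+1+2+6+12+15 = 38.

38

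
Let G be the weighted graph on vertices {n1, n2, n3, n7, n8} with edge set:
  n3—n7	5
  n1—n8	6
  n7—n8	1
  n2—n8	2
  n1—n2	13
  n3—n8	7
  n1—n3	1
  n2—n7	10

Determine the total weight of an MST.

9

Prim's algorithm from n7:
Step 1: frontier [n7—n8 1, n3—n7 5, n2—n7 10] → take n7—n8 (1); add n8.
Step 2: frontier [n3—n7 5, n2—n7 10, n2—n8 2, n1—n8 6, n3—n8 7] → take n2—n8 (2); add n2.
Step 3: frontier [n1—n2 13, n3—n7 5, n1—n8 6, n3—n8 7] → take n3—n7 (5); add n3.
Step 4: frontier [n1—n2 13, n1—n3 1, n1—n8 6] → take n1—n3 (1); add n1.
MST edges: n7—n8, n2—n8, n3—n7, n1—n3; total weight 1+2+5+1 = 9.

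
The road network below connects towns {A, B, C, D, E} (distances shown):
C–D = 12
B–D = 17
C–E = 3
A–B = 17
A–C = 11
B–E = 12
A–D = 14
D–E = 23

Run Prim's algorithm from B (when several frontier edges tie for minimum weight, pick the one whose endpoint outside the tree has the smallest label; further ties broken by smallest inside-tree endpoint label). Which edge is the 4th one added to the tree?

Prim, starting at B.
Step 1: frontier [B–E 12, A–B 17, B–D 17] → take B–E (12); add E.
Step 2: frontier [A–B 17, B–D 17, C–E 3, D–E 23] → take C–E (3); add C.
Step 3: frontier [A–B 17, B–D 17, A–C 11, C–D 12, D–E 23] → take A–C (11); add A.
Step 4: frontier [A–D 14, B–D 17, C–D 12, D–E 23] → take C–D (12); add D.
The 4th edge added is C–D.

C-D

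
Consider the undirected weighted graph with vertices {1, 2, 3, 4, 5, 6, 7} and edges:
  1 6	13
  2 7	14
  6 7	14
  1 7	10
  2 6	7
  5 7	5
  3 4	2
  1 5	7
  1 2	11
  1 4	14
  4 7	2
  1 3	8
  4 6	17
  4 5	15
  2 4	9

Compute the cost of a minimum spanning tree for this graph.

Kruskal: consider edges lightest-first.
3 4 (2): add. Components now {1} {2} {3,4} {5} {6} {7}
4 7 (2): add. Components now {1} {2} {3,4,7} {5} {6}
5 7 (5): add. Components now {1} {2} {3,4,5,7} {6}
1 5 (7): add. Components now {1,3,4,5,7} {2} {6}
2 6 (7): add. Components now {1,3,4,5,7} {2,6}
1 3 (8): skip — 1 and 3 already connected.
2 4 (9): add. Components now {1,2,3,4,5,6,7}
MST edges: 3 4, 4 7, 5 7, 1 5, 2 6, 2 4; total weight 2+2+5+7+7+9 = 32.

32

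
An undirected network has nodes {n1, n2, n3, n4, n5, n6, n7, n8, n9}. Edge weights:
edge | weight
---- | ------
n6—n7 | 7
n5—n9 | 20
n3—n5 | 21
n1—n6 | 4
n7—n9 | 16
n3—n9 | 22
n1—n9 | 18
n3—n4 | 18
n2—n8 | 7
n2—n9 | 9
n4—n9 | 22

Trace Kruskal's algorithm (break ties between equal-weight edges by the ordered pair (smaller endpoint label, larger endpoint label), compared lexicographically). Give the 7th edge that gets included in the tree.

n5-n9

Sort edges by weight, then run Kruskal:
n1—n6 (4): add — endpoints in different components.
n2—n8 (7): add — endpoints in different components.
n6—n7 (7): add — endpoints in different components.
n2—n9 (9): add — endpoints in different components.
n7—n9 (16): add — endpoints in different components.
n1—n9 (18): skip — n9 and n1 already connected.
n3—n4 (18): add — endpoints in different components.
n5—n9 (20): add — endpoints in different components.
n3—n5 (21): add — endpoints in different components.
The 7th edge added is n5—n9.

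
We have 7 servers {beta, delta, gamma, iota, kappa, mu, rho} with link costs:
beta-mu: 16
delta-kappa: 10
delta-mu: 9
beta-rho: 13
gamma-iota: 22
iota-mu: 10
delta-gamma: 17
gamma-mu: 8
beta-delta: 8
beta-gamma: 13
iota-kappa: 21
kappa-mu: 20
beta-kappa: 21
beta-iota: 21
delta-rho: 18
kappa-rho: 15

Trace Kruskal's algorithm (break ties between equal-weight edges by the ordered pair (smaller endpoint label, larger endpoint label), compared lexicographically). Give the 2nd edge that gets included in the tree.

gamma-mu

Sort edges by weight, then run Kruskal:
beta-delta (8): add. Components now {beta,delta} {iota} {gamma} {kappa} {mu} {rho}
gamma-mu (8): add. Components now {beta,delta} {iota} {gamma,mu} {kappa} {rho}
delta-mu (9): add. Components now {beta,delta,gamma,mu} {iota} {kappa} {rho}
delta-kappa (10): add. Components now {beta,delta,gamma,kappa,mu} {iota} {rho}
iota-mu (10): add. Components now {beta,delta,gamma,iota,kappa,mu} {rho}
beta-gamma (13): skip — beta and gamma already connected.
beta-rho (13): add. Components now {beta,delta,gamma,iota,kappa,mu,rho}
The 2nd edge added is gamma-mu.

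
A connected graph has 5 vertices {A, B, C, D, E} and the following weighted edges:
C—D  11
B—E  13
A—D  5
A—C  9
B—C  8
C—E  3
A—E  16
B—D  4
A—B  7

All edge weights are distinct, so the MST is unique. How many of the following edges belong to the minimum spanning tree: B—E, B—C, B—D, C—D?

Kruskal's algorithm — process edges by increasing weight (ties by edge label):
C—E (3): add — endpoints in different components.
B—D (4): add — endpoints in different components.
A—D (5): add — endpoints in different components.
A—B (7): skip — A and B already connected.
B—C (8): add — endpoints in different components.
MST edge set: {C—E, B—D, A—D, B—C}.
Of the listed edges, {B—C, B—D} are in the MST → 2.

2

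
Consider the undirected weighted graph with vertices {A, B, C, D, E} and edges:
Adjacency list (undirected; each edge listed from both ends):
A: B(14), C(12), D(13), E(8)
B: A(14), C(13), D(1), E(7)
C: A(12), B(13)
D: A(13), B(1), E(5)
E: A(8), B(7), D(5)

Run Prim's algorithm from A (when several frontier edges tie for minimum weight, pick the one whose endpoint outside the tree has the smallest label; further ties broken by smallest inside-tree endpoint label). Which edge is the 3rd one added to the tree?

B-D

Grow the tree from A using Prim:
Step 1: frontier [A-E 8, A-C 12, A-D 13, A-B 14] → take A-E (8); add E.
Step 2: frontier [A-C 12, A-D 13, A-B 14, D-E 5, B-E 7] → take D-E (5); add D.
Step 3: frontier [A-C 12, A-B 14, B-D 1, B-E 7] → take B-D (1); add B.
Step 4: frontier [A-C 12, B-C 13] → take A-C (12); add C.
The 3rd edge added is B-D.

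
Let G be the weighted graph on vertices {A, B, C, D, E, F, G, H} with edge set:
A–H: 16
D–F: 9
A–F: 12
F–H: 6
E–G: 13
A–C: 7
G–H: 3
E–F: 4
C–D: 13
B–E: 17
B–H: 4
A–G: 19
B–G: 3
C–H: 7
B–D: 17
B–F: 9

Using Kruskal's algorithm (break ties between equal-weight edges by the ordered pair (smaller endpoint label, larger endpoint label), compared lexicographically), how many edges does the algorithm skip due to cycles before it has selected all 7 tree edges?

Sort edges by weight, then run Kruskal:
B–G (3): add — endpoints in different components.
G–H (3): add — endpoints in different components.
B–H (4): skip — B and H already connected.
E–F (4): add — endpoints in different components.
F–H (6): add — endpoints in different components.
A–C (7): add — endpoints in different components.
C–H (7): add — endpoints in different components.
B–F (9): skip — B and F already connected.
D–F (9): add — endpoints in different components.
Edges rejected before the tree was complete: 2.

2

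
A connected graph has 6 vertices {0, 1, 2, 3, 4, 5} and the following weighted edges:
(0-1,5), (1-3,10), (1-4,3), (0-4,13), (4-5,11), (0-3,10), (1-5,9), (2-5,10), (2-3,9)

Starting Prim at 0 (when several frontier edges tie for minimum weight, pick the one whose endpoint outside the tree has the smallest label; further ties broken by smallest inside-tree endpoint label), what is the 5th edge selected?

2-3

Prim's algorithm from 0:
Step 1: cheapest edge leaving the tree is 0-1 (5); add 1.
Step 2: cheapest edge leaving the tree is 1-4 (3); add 4.
Step 3: cheapest edge leaving the tree is 1-5 (9); add 5.
Step 4: cheapest edge leaving the tree is 2-5 (10); add 2.
Step 5: cheapest edge leaving the tree is 2-3 (9); add 3.
The 5th edge added is 2-3.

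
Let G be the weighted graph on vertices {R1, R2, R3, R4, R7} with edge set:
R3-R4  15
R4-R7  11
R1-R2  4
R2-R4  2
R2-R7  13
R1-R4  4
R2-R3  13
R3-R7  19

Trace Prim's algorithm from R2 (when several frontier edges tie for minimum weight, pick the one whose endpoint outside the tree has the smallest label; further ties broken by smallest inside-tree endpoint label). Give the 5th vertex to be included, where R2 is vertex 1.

R3

Prim, starting at R2.
Step 1: cheapest edge leaving the tree is R2-R4 (2); add R4.
Step 2: cheapest edge leaving the tree is R1-R2 (4); add R1.
Step 3: cheapest edge leaving the tree is R4-R7 (11); add R7.
Step 4: cheapest edge leaving the tree is R2-R3 (13); add R3.
Vertex order: R2, R4, R1, R7, R3. The 5th vertex is R3.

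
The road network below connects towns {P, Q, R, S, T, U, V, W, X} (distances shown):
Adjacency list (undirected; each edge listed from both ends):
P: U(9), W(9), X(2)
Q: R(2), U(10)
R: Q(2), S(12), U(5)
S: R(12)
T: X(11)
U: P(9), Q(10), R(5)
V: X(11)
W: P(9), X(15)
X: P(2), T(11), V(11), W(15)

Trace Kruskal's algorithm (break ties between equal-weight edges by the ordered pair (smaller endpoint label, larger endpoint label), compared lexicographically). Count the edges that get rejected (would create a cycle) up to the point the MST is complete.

1

Kruskal's algorithm — process edges by increasing weight (ties by edge label):
P–X (2): add — endpoints in different components.
Q–R (2): add — endpoints in different components.
R–U (5): add — endpoints in different components.
P–U (9): add — endpoints in different components.
P–W (9): add — endpoints in different components.
Q–U (10): skip — Q and U already connected.
T–X (11): add — endpoints in different components.
V–X (11): add — endpoints in different components.
R–S (12): add — endpoints in different components.
Edges rejected before the tree was complete: 1.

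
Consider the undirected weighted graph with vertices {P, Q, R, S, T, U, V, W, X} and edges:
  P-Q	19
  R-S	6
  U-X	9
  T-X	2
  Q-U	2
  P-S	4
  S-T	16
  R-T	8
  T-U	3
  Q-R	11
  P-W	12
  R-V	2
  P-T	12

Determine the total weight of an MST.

39

Kruskal's algorithm — process edges by increasing weight (ties by edge label):
Q-U (2): add — endpoints in different components.
R-V (2): add — endpoints in different components.
T-X (2): add — endpoints in different components.
T-U (3): add — endpoints in different components.
P-S (4): add — endpoints in different components.
R-S (6): add — endpoints in different components.
R-T (8): add — endpoints in different components.
U-X (9): skip — X and U already connected.
Q-R (11): skip — Q and R already connected.
P-T (12): skip — T and P already connected.
P-W (12): add — endpoints in different components.
MST edges: Q-U, R-V, T-X, T-U, P-S, R-S, R-T, P-W; total weight 2+2+2+3+4+6+8+12 = 39.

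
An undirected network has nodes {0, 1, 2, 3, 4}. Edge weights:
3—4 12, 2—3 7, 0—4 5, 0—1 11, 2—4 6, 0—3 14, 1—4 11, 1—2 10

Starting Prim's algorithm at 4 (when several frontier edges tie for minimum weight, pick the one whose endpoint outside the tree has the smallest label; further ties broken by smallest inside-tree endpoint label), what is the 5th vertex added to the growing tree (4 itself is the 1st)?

Prim's algorithm from 4:
Step 1: frontier [0—4 5, 2—4 6, 1—4 11, 3—4 12] → take 0—4 (5); add 0.
Step 2: frontier [0—1 11, 0—3 14, 2—4 6, 1—4 11, 3—4 12] → take 2—4 (6); add 2.
Step 3: frontier [0—1 11, 0—3 14, 2—3 7, 1—2 10, 1—4 11, 3—4 12] → take 2—3 (7); add 3.
Step 4: frontier [0—1 11, 1—2 10, 1—4 11] → take 1—2 (10); add 1.
Vertex order: 4, 0, 2, 3, 1. The 5th vertex is 1.

1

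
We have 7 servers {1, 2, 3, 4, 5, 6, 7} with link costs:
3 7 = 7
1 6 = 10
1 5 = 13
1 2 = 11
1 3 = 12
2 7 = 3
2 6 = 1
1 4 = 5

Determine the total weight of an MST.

Sort edges by weight, then run Kruskal:
2 6 (1): add. Components now {1} {2,6} {3} {4} {5} {7}
2 7 (3): add. Components now {1} {2,6,7} {3} {4} {5}
1 4 (5): add. Components now {1,4} {2,6,7} {3} {5}
3 7 (7): add. Components now {1,4} {2,3,6,7} {5}
1 6 (10): add. Components now {1,2,3,4,6,7} {5}
1 2 (11): skip — 1 and 2 already connected.
1 3 (12): skip — 1 and 3 already connected.
1 5 (13): add. Components now {1,2,3,4,5,6,7}
MST edges: 2 6, 2 7, 1 4, 3 7, 1 6, 1 5; total weight 1+3+5+7+10+13 = 39.

39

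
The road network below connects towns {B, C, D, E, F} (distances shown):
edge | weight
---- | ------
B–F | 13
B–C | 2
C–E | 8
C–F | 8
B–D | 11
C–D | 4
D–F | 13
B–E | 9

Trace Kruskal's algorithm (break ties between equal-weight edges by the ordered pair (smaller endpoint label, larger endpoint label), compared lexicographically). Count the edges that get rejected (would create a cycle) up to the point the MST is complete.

0

Kruskal: consider edges lightest-first.
B–C (2): add. Components now {B,C} {D} {E} {F}
C–D (4): add. Components now {B,C,D} {E} {F}
C–E (8): add. Components now {B,C,D,E} {F}
C–F (8): add. Components now {B,C,D,E,F}
Edges rejected before the tree was complete: 0.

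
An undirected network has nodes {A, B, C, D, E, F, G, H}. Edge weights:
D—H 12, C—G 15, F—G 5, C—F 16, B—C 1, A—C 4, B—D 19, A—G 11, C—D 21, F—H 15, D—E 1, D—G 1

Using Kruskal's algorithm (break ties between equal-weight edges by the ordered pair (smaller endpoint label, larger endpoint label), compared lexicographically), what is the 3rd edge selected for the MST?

D-G

Sort edges by weight, then run Kruskal:
B—C (1): add — endpoints in different components.
D—E (1): add — endpoints in different components.
D—G (1): add — endpoints in different components.
A—C (4): add — endpoints in different components.
F—G (5): add — endpoints in different components.
A—G (11): add — endpoints in different components.
D—H (12): add — endpoints in different components.
The 3rd edge added is D—G.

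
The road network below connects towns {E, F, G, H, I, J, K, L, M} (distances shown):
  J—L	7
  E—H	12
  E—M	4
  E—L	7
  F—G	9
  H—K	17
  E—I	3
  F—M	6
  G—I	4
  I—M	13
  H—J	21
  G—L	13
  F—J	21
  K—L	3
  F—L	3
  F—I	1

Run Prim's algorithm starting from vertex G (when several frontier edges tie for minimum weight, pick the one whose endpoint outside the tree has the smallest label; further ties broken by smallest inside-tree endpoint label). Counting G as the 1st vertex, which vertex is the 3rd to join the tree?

F

Prim, starting at G.
Step 1: cheapest edge leaving the tree is G—I (4); add I.
Step 2: cheapest edge leaving the tree is F—I (1); add F.
Step 3: cheapest edge leaving the tree is E—I (3); add E.
Step 4: cheapest edge leaving the tree is F—L (3); add L.
Step 5: cheapest edge leaving the tree is K—L (3); add K.
Step 6: cheapest edge leaving the tree is E—M (4); add M.
Step 7: cheapest edge leaving the tree is J—L (7); add J.
Step 8: cheapest edge leaving the tree is E—H (12); add H.
Vertex order: G, I, F, E, L, K, M, J, H. The 3rd vertex is F.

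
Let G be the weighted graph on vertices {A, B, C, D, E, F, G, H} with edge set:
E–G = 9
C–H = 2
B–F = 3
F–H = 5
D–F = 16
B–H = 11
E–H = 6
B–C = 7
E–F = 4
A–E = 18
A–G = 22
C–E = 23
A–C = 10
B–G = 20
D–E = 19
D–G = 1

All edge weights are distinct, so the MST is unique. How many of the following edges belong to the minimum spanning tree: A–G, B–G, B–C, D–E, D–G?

Kruskal's algorithm — process edges by increasing weight (ties by edge label):
D–G (1): add — endpoints in different components.
C–H (2): add — endpoints in different components.
B–F (3): add — endpoints in different components.
E–F (4): add — endpoints in different components.
F–H (5): add — endpoints in different components.
E–H (6): skip — E and H already connected.
B–C (7): skip — B and C already connected.
E–G (9): add — endpoints in different components.
A–C (10): add — endpoints in different components.
MST edge set: {D–G, C–H, B–F, E–F, F–H, E–G, A–C}.
Of the listed edges, {D–G} are in the MST → 1.

1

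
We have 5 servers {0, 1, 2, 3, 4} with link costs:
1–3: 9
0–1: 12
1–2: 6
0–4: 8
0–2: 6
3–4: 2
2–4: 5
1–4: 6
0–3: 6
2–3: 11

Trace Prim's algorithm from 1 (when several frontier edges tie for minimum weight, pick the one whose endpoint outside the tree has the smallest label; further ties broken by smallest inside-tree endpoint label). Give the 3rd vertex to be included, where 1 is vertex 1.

4

Prim, starting at 1.
Step 1: frontier [1–2 6, 1–4 6, 1–3 9, 0–1 12] → take 1–2 (6); add 2.
Step 2: frontier [1–4 6, 1–3 9, 0–1 12, 2–4 5, 0–2 6, 2–3 11] → take 2–4 (5); add 4.
Step 3: frontier [1–3 9, 0–1 12, 0–2 6, 2–3 11, 3–4 2, 0–4 8] → take 3–4 (2); add 3.
Step 4: frontier [0–1 12, 0–2 6, 0–3 6, 0–4 8] → take 0–2 (6); add 0.
Vertex order: 1, 2, 4, 3, 0. The 3rd vertex is 4.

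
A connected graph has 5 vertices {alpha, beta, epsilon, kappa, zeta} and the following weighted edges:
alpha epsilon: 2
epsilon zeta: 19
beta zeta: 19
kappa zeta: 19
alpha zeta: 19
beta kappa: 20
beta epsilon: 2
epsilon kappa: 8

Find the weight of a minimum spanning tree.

Grow the tree from zeta using Prim:
Step 1: frontier [alpha zeta 19, beta zeta 19, epsilon zeta 19, kappa zeta 19] → take alpha zeta (19); add alpha.
Step 2: frontier [alpha epsilon 2, beta zeta 19, epsilon zeta 19, kappa zeta 19] → take alpha epsilon (2); add epsilon.
Step 3: frontier [beta epsilon 2, epsilon kappa 8, beta zeta 19, kappa zeta 19] → take beta epsilon (2); add beta.
Step 4: frontier [beta kappa 20, epsilon kappa 8, kappa zeta 19] → take epsilon kappa (8); add kappa.
MST edges: alpha zeta, alpha epsilon, beta epsilon, epsilon kappa; total weight 19+2+2+8 = 31.

31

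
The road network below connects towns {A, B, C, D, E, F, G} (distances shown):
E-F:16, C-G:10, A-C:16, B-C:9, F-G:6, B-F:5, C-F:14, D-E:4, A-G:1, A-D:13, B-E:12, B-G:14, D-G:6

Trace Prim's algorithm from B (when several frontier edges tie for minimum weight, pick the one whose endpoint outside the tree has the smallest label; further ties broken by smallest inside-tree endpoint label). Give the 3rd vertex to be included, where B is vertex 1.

G

Prim's algorithm from B:
Step 1: frontier [B-F 5, B-C 9, B-E 12, B-G 14] → take B-F (5); add F.
Step 2: frontier [B-C 9, B-E 12, B-G 14, F-G 6, C-F 14, E-F 16] → take F-G (6); add G.
Step 3: frontier [B-C 9, B-E 12, C-F 14, E-F 16, A-G 1, D-G 6, C-G 10] → take A-G (1); add A.
Step 4: frontier [A-D 13, A-C 16, B-C 9, B-E 12, C-F 14, E-F 16, D-G 6, C-G 10] → take D-G (6); add D.
Step 5: frontier [A-C 16, B-C 9, B-E 12, D-E 4, C-F 14, E-F 16, C-G 10] → take D-E (4); add E.
Step 6: frontier [A-C 16, B-C 9, C-F 14, C-G 10] → take B-C (9); add C.
Vertex order: B, F, G, A, D, E, C. The 3rd vertex is G.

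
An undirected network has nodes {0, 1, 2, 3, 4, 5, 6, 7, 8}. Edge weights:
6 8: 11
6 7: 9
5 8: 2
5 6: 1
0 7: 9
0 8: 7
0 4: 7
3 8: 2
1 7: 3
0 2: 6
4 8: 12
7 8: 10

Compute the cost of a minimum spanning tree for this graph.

37

Grow the tree from 4 using Prim:
Step 1: cheapest edge leaving the tree is 0 4 (7); add 0.
Step 2: cheapest edge leaving the tree is 0 2 (6); add 2.
Step 3: cheapest edge leaving the tree is 0 8 (7); add 8.
Step 4: cheapest edge leaving the tree is 3 8 (2); add 3.
Step 5: cheapest edge leaving the tree is 5 8 (2); add 5.
Step 6: cheapest edge leaving the tree is 5 6 (1); add 6.
Step 7: cheapest edge leaving the tree is 0 7 (9); add 7.
Step 8: cheapest edge leaving the tree is 1 7 (3); add 1.
MST edges: 0 4, 0 2, 0 8, 3 8, 5 8, 5 6, 0 7, 1 7; total weight 7+6+7+2+2+1+9+3 = 37.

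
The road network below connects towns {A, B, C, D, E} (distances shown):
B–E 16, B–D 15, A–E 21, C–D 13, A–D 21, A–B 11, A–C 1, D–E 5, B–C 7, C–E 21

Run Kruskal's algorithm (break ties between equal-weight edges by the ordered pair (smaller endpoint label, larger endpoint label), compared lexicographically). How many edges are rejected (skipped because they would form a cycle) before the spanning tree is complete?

1

Kruskal: consider edges lightest-first.
A–C (1): add — endpoints in different components.
D–E (5): add — endpoints in different components.
B–C (7): add — endpoints in different components.
A–B (11): skip — A and B already connected.
C–D (13): add — endpoints in different components.
Edges rejected before the tree was complete: 1.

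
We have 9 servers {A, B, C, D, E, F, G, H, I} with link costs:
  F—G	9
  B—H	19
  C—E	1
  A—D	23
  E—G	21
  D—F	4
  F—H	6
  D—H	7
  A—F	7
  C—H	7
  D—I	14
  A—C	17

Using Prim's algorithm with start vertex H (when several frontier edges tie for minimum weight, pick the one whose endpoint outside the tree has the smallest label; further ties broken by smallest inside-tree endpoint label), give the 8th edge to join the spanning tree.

Prim's algorithm from H:
Step 1: frontier [F—H 6, C—H 7, D—H 7, B—H 19] → take F—H (6); add F.
Step 2: frontier [D—F 4, A—F 7, F—G 9, C—H 7, D—H 7, B—H 19] → take D—F (4); add D.
Step 3: frontier [D—I 14, A—D 23, A—F 7, F—G 9, C—H 7, B—H 19] → take A—F (7); add A.
Step 4: frontier [A—C 17, D—I 14, F—G 9, C—H 7, B—H 19] → take C—H (7); add C.
Step 5: frontier [C—E 1, D—I 14, F—G 9, B—H 19] → take C—E (1); add E.
Step 6: frontier [D—I 14, E—G 21, F—G 9, B—H 19] → take F—G (9); add G.
Step 7: frontier [D—I 14, B—H 19] → take D—I (14); add I.
Step 8: frontier [B—H 19] → take B—H (19); add B.
The 8th edge added is B—H.

B-H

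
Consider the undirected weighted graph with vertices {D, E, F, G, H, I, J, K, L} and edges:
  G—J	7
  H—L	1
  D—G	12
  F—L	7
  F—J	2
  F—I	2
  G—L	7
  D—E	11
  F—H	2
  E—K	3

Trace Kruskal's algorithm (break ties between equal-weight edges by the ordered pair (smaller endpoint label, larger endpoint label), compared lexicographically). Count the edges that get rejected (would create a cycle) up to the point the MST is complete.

2

Kruskal: consider edges lightest-first.
H—L (1): add — endpoints in different components.
F—H (2): add — endpoints in different components.
F—I (2): add — endpoints in different components.
F—J (2): add — endpoints in different components.
E—K (3): add — endpoints in different components.
F—L (7): skip — F and L already connected.
G—J (7): add — endpoints in different components.
G—L (7): skip — G and L already connected.
D—E (11): add — endpoints in different components.
D—G (12): add — endpoints in different components.
Edges rejected before the tree was complete: 2.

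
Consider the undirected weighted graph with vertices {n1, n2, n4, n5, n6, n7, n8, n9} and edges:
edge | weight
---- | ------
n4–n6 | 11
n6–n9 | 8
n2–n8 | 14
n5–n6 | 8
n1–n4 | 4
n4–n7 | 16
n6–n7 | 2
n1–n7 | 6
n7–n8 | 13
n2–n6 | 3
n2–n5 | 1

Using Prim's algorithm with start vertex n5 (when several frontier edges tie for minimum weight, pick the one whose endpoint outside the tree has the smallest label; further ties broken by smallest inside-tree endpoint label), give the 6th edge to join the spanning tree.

Prim's algorithm from n5:
Step 1: frontier [n2–n5 1, n5–n6 8] → take n2–n5 (1); add n2.
Step 2: frontier [n2–n6 3, n2–n8 14, n5–n6 8] → take n2–n6 (3); add n6.
Step 3: frontier [n2–n8 14, n6–n7 2, n6–n9 8, n4–n6 11] → take n6–n7 (2); add n7.
Step 4: frontier [n2–n8 14, n6–n9 8, n4–n6 11, n1–n7 6, n7–n8 13, n4–n7 16] → take n1–n7 (6); add n1.
Step 5: frontier [n1–n4 4, n2–n8 14, n6–n9 8, n4–n6 11, n7–n8 13, n4–n7 16] → take n1–n4 (4); add n4.
Step 6: frontier [n2–n8 14, n6–n9 8, n7–n8 13] → take n6–n9 (8); add n9.
Step 7: frontier [n2–n8 14, n7–n8 13] → take n7–n8 (13); add n8.
The 6th edge added is n6–n9.

n6-n9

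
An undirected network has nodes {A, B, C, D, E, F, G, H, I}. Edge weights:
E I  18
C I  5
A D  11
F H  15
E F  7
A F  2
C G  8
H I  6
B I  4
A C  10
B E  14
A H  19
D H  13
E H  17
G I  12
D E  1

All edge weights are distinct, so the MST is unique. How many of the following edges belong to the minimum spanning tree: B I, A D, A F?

Kruskal's algorithm — process edges by increasing weight (ties by edge label):
D E (1): add — endpoints in different components.
A F (2): add — endpoints in different components.
B I (4): add — endpoints in different components.
C I (5): add — endpoints in different components.
H I (6): add — endpoints in different components.
E F (7): add — endpoints in different components.
C G (8): add — endpoints in different components.
A C (10): add — endpoints in different components.
MST edge set: {D E, A F, B I, C I, H I, E F, C G, A C}.
Of the listed edges, {B I, A F} are in the MST → 2.

2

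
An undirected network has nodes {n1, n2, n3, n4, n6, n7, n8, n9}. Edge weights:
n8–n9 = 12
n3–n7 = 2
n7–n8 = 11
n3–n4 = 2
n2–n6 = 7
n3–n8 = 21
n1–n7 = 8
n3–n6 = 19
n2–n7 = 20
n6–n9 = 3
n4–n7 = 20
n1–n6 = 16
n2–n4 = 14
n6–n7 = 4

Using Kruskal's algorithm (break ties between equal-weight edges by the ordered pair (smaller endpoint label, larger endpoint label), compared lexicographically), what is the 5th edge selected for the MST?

n2-n6

Kruskal's algorithm — process edges by increasing weight (ties by edge label):
n3–n4 (2): add — endpoints in different components.
n3–n7 (2): add — endpoints in different components.
n6–n9 (3): add — endpoints in different components.
n6–n7 (4): add — endpoints in different components.
n2–n6 (7): add — endpoints in different components.
n1–n7 (8): add — endpoints in different components.
n7–n8 (11): add — endpoints in different components.
The 5th edge added is n2–n6.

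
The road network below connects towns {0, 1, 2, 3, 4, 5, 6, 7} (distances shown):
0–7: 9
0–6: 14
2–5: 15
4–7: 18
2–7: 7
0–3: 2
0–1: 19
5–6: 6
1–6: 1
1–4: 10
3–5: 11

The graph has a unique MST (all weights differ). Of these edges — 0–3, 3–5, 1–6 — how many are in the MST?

3

Sort edges by weight, then run Kruskal:
1–6 (1): add — endpoints in different components.
0–3 (2): add — endpoints in different components.
5–6 (6): add — endpoints in different components.
2–7 (7): add — endpoints in different components.
0–7 (9): add — endpoints in different components.
1–4 (10): add — endpoints in different components.
3–5 (11): add — endpoints in different components.
MST edge set: {1–6, 0–3, 5–6, 2–7, 0–7, 1–4, 3–5}.
Of the listed edges, {0–3, 3–5, 1–6} are in the MST → 3.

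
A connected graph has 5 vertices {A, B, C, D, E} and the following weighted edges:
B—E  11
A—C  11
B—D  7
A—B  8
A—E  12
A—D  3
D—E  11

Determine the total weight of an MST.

Kruskal: consider edges lightest-first.
A—D (3): add — endpoints in different components.
B—D (7): add — endpoints in different components.
A—B (8): skip — A and B already connected.
A—C (11): add — endpoints in different components.
B—E (11): add — endpoints in different components.
MST edges: A—D, B—D, A—C, B—E; total weight 3+7+11+11 = 32.

32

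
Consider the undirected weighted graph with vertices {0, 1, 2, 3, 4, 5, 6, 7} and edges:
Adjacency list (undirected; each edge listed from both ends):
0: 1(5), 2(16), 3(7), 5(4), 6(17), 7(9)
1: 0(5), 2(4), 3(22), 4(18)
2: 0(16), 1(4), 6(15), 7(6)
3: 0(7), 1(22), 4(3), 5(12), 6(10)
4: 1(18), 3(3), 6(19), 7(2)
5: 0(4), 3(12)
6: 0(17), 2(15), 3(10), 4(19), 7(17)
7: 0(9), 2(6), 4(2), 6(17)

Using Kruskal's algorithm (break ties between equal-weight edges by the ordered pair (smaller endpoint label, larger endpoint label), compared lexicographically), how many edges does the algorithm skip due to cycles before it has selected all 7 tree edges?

2

Kruskal's algorithm — process edges by increasing weight (ties by edge label):
4–7 (2): add — endpoints in different components.
3–4 (3): add — endpoints in different components.
0–5 (4): add — endpoints in different components.
1–2 (4): add — endpoints in different components.
0–1 (5): add — endpoints in different components.
2–7 (6): add — endpoints in different components.
0–3 (7): skip — 0 and 3 already connected.
0–7 (9): skip — 0 and 7 already connected.
3–6 (10): add — endpoints in different components.
Edges rejected before the tree was complete: 2.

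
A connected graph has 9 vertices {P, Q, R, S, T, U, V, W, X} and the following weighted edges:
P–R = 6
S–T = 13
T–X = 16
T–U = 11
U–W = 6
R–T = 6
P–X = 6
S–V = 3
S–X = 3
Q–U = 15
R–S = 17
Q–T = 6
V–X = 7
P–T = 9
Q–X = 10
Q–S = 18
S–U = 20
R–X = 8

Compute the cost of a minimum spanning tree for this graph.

Kruskal: consider edges lightest-first.
S–V (3): add — endpoints in different components.
S–X (3): add — endpoints in different components.
P–R (6): add — endpoints in different components.
P–X (6): add — endpoints in different components.
Q–T (6): add — endpoints in different components.
R–T (6): add — endpoints in different components.
U–W (6): add — endpoints in different components.
V–X (7): skip — V and X already connected.
R–X (8): skip — R and X already connected.
P–T (9): skip — T and P already connected.
Q–X (10): skip — X and Q already connected.
T–U (11): add — endpoints in different components.
MST edges: S–V, S–X, P–R, P–X, Q–T, R–T, U–W, T–U; total weight 3+3+6+6+6+6+6+11 = 47.

47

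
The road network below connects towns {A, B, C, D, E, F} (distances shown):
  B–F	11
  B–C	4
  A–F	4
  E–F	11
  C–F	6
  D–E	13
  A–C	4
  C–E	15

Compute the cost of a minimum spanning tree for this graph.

Prim's algorithm from D:
Step 1: cheapest edge leaving the tree is D–E (13); add E.
Step 2: cheapest edge leaving the tree is E–F (11); add F.
Step 3: cheapest edge leaving the tree is A–F (4); add A.
Step 4: cheapest edge leaving the tree is A–C (4); add C.
Step 5: cheapest edge leaving the tree is B–C (4); add B.
MST edges: D–E, E–F, A–F, A–C, B–C; total weight 13+11+4+4+4 = 36.

36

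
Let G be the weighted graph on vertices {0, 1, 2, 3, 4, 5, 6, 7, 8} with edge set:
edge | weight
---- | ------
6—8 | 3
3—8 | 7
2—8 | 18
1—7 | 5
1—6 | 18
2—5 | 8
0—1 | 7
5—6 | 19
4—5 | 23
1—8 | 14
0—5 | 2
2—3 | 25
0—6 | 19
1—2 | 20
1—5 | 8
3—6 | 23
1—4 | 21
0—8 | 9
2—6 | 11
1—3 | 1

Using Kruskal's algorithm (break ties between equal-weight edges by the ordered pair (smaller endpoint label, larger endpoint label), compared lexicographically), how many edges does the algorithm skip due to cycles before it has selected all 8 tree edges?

Kruskal's algorithm — process edges by increasing weight (ties by edge label):
1—3 (1): add — endpoints in different components.
0—5 (2): add — endpoints in different components.
6—8 (3): add — endpoints in different components.
1—7 (5): add — endpoints in different components.
0—1 (7): add — endpoints in different components.
3—8 (7): add — endpoints in different components.
1—5 (8): skip — 1 and 5 already connected.
2—5 (8): add — endpoints in different components.
0—8 (9): skip — 0 and 8 already connected.
2—6 (11): skip — 2 and 6 already connected.
1—8 (14): skip — 1 and 8 already connected.
1—6 (18): skip — 1 and 6 already connected.
2—8 (18): skip — 2 and 8 already connected.
0—6 (19): skip — 0 and 6 already connected.
5—6 (19): skip — 5 and 6 already connected.
1—2 (20): skip — 1 and 2 already connected.
1—4 (21): add — endpoints in different components.
Edges rejected before the tree was complete: 9.

9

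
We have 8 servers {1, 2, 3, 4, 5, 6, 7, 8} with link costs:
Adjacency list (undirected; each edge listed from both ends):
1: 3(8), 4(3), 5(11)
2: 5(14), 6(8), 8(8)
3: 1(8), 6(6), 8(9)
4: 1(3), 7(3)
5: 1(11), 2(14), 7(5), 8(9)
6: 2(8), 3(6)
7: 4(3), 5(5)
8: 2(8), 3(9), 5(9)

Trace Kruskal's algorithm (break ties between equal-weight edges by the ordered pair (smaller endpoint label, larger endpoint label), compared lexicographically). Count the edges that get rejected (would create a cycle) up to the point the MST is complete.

0

Sort edges by weight, then run Kruskal:
1–4 (3): add — endpoints in different components.
4–7 (3): add — endpoints in different components.
5–7 (5): add — endpoints in different components.
3–6 (6): add — endpoints in different components.
1–3 (8): add — endpoints in different components.
2–6 (8): add — endpoints in different components.
2–8 (8): add — endpoints in different components.
Edges rejected before the tree was complete: 0.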